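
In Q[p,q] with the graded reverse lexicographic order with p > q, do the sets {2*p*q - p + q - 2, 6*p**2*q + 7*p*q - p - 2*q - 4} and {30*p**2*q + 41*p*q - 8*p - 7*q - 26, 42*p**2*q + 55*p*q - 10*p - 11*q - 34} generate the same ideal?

Yes, the ideals are equal.

Since reduced Gröbner bases are canonical representatives of ideals under a given ordering, it suffices to compute and compare them.
Buchberger on the first generating set:
f_1 = 2*p*q - p + q - 2, LT = p*q.
f_2 = 6*p**2*q + 7*p*q - p - 2*q - 4, LT = p**2*q.

S(f_1,f_2): lcm = p**2*q. S = -1/2*p**2 - 2/3*p*q - 5/6*p + 1/3*q + 2/3.
  leading term p**2: no divisor's leading term divides it; move -1/2*p**2 to the remainder.
  leading term p*q: subtract (-1/3)·f_1 from -2/3*p*q - 5/6*p + 1/3*q + 2/3 → -7/6*p + 2/3*q
  leading term p: no divisor's leading term divides it; move -7/6*p to the remainder.
  leading term q: no divisor's leading term divides it; move 2/3*q to the remainder.
  remainder -1/2*p**2 - 7/6*p + 2/3*q ≠ 0; add g_3 = -1/2*p**2 - 7/6*p + 2/3*q to the basis.

S(f_1,g_3): lcm = p**2*q. S = -1/2*p**2 - 11/6*p*q + 4/3*q**2 - p.
  leading term p**2: subtract (1)·g_3 from -1/2*p**2 - 11/6*p*q + 4/3*q**2 - p → -11/6*p*q + 4/3*q**2 + 1/6*p - 2/3*q
  leading term p*q: subtract (-11/12)·f_1 from -11/6*p*q + 4/3*q**2 + 1/6*p - 2/3*q → 4/3*q**2 - 3/4*p + 1/4*q - 11/6
  leading term q**2: no divisor's leading term divides it; move 4/3*q**2 to the remainder.
  leading term p: no divisor's leading term divides it; move -3/4*p to the remainder.
  leading term q: no divisor's leading term divides it; move 1/4*q to the remainder.
  leading term 1: no divisor's leading term divides it; move -11/6 to the remainder.
  remainder 4/3*q**2 - 3/4*p + 1/4*q - 11/6 ≠ 0; add g_4 = 4/3*q**2 - 3/4*p + 1/4*q - 11/6 to the basis.

The other S-polynomials (S(f_2,g_3), S(f_1,g_4), S(f_2,g_4), S(g_3,g_4)) all reduce to 0 modulo the current basis, so we have a Gröbner basis.
Inter-reduce: drop elements whose leading term is divisible by another's, tail-reduce, and make monic.
Reduced Gröbner basis: {p**2 + 7/3*p - 4/3*q, p*q - 1/2*p + 1/2*q - 1, q**2 - 9/16*p + 3/16*q - 11/8}.

Buchberger on the second generating set:
h_1 = 30*p**2*q + 41*p*q - 8*p - 7*q - 26, LT = p**2*q.
h_2 = 42*p**2*q + 55*p*q - 10*p - 11*q - 34, LT = p**2*q.

S(h_1,h_2): lcm = p**2*q. S = 2/35*p*q - 1/35*p + 1/35*q - 2/35.
  leading term p*q: no divisor's leading term divides it; move 2/35*p*q to the remainder.
  leading term p: no divisor's leading term divides it; move -1/35*p to the remainder.
  leading term q: no divisor's leading term divides it; move 1/35*q to the remainder.
  leading term 1: no divisor's leading term divides it; move -2/35 to the remainder.
  remainder 2/35*p*q - 1/35*p + 1/35*q - 2/35 ≠ 0; add k_3 = 2/35*p*q - 1/35*p + 1/35*q - 2/35 to the basis.

S(h_1,k_3): lcm = p**2*q. S = 1/2*p**2 + 13/15*p*q + 11/15*p - 7/30*q - 13/15.
  leading term p**2: no divisor's leading term divides it; move 1/2*p**2 to the remainder.
  leading term p*q: subtract (91/6)·k_3 from 13/15*p*q + 11/15*p - 7/30*q - 13/15 → 7/6*p - 2/3*q
  leading term p: no divisor's leading term divides it; move 7/6*p to the remainder.
  leading term q: no divisor's leading term divides it; move -2/3*q to the remainder.
  remainder 1/2*p**2 + 7/6*p - 2/3*q ≠ 0; add k_4 = 1/2*p**2 + 7/6*p - 2/3*q to the basis.

S(h_1,k_4): lcm = p**2*q. S = -29/30*p*q + 4/3*q**2 - 4/15*p - 7/30*q - 13/15.
  leading term p*q: subtract (-203/12)·k_3 from -29/30*p*q + 4/3*q**2 - 4/15*p - 7/30*q - 13/15 → 4/3*q**2 - 3/4*p + 1/4*q - 11/6
  leading term q**2: no divisor's leading term divides it; move 4/3*q**2 to the remainder.
  leading term p: no divisor's leading term divides it; move -3/4*p to the remainder.
  leading term q: no divisor's leading term divides it; move 1/4*q to the remainder.
  leading term 1: no divisor's leading term divides it; move -11/6 to the remainder.
  remainder 4/3*q**2 - 3/4*p + 1/4*q - 11/6 ≠ 0; add k_5 = 4/3*q**2 - 3/4*p + 1/4*q - 11/6 to the basis.

The other S-polynomials (S(h_2,k_3), S(h_2,k_4), S(k_3,k_4), S(h_1,k_5), S(h_2,k_5), S(k_3,k_5), S(k_4,k_5)) all reduce to 0 modulo the current basis, so we have a Gröbner basis.
Inter-reduce: drop elements whose leading term is divisible by another's, tail-reduce, and make monic.
Reduced Gröbner basis: {p**2 + 7/3*p - 4/3*q, p*q - 1/2*p + 1/2*q - 1, q**2 - 9/16*p + 3/16*q - 11/8}.

These coincide, so the ideals are equal.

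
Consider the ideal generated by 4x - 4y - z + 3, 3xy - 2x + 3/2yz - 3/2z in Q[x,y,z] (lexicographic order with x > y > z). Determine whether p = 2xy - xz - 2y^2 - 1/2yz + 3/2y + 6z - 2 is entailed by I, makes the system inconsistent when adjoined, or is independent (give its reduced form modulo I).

2xy - xz - 2y^2 - 1/2yz + 3/2y + 6z - 2 is independent of I; its normal form modulo I is -yz - 1/4z^2 + 27/4z - 2.

First compute the reduced Gröbner basis of I by Buchberger's algorithm.
f_1 = 4x - 4y - z + 3, LT = x.
f_2 = 3xy - 2x + 3/2yz - 3/2z, LT = xy.

S(f_1,f_2): lcm = xy. S = 2/3x - y^2 - 3/4yz + 3/4y + 1/2z.
  leading term x: subtract (1/6)·f_1 from 2/3x - y^2 - 3/4yz + 3/4y + 1/2z → -y^2 - 3/4yz + 17/12y + 2/3z - 1/2
  leading term y^2: no divisor's leading term divides it; move -y^2 to the remainder.
  leading term yz: no divisor's leading term divides it; move -3/4yz to the remainder.
  leading term y: no divisor's leading term divides it; move 17/12y to the remainder.
  leading term z: no divisor's leading term divides it; move 2/3z to the remainder.
  leading term 1: no divisor's leading term divides it; move -1/2 to the remainder.
  remainder -y^2 - 3/4yz + 17/12y + 2/3z - 1/2 ≠ 0; add h_3 = -y^2 - 3/4yz + 17/12y + 2/3z - 1/2 to the basis.

The other S-polynomials (S(f_1,h_3), S(f_2,h_3)) all reduce to 0 modulo the current basis, so we have a Gröbner basis.
Inter-reduce: drop elements whose leading term is divisible by another's, tail-reduce, and make monic.
Reduced Gröbner basis: {x - y - 1/4z + 3/4, y^2 + 3/4yz - 17/12y - 2/3z + 1/2}.
Label its elements g_1 = x - y - 1/4z + 3/4, g_2 = y^2 + 3/4yz - 17/12y - 2/3z + 1/2.

Reduce p = 2xy - xz - 2y^2 - 1/2yz + 3/2y + 6z - 2 modulo G:
  leading term xy: subtract (2y)·g_1 from 2xy - xz - 2y^2 - 1/2yz + 3/2y + 6z - 2 → -xz + 6z - 2
  leading term xz: subtract (-z)·g_1 from -xz + 6z - 2 → -yz - 1/4z^2 + 27/4z - 2
  leading term yz: no divisor's leading term divides it; move -yz to the remainder.
  leading term z^2: no divisor's leading term divides it; move -1/4z^2 to the remainder.
  leading term z: no divisor's leading term divides it; move 27/4z to the remainder.
  leading term 1: no divisor's leading term divides it; move -2 to the remainder.
  normal form = -yz - 1/4z^2 + 27/4z - 2.
The normal form is nonzero, so p ∉ I. Since p minus its normal form lies in I, I + (p) = I + (r) where r = -yz - 1/4z^2 + 27/4z - 2; decide whether this ideal is the whole ring.
Run Buchberger on G together with r (pairs among the g_i already reduce to 0 since G is a Gröbner basis):
g_1 = x - y - 1/4z + 3/4, LT = x.
g_2 = y^2 + 3/4yz - 17/12y - 2/3z + 1/2, LT = y^2.
r = -yz - 1/4z^2 + 27/4z - 2, LT = yz.

S(g_2,r): lcm = y^2z. S = 1/2yz^2 + 16/3yz - 2y - 2/3z^2 + 1/2z.
  leading term yz^2: subtract (-1/2z)·r from 1/2yz^2 + 16/3yz - 2y - 2/3z^2 + 1/2z → 16/3yz - 2y - 1/8z^3 + 65/24z^2 - 1/2z
  leading term yz: subtract (-16/3)·r from 16/3yz - 2y - 1/8z^3 + 65/24z^2 - 1/2z → -2y - 1/8z^3 + 11/8z^2 + 71/2z - 32/3
  leading term y: no divisor's leading term divides it; move -2y to the remainder.
  leading term z^3: no divisor's leading term divides it; move -1/8z^3 to the remainder.
  leading term z^2: no divisor's leading term divides it; move 11/8z^2 to the remainder.
  leading term z: no divisor's leading term divides it; move 71/2z to the remainder.
  leading term 1: no divisor's leading term divides it; move -32/3 to the remainder.
  remainder -2y - 1/8z^3 + 11/8z^2 + 71/2z - 32/3 ≠ 0; add m_4 = -2y - 1/8z^3 + 11/8z^2 + 71/2z - 32/3 to the basis.

S(g_2,m_4): lcm = y^2. S = -1/16yz^3 + 11/16yz^2 + 37/2yz - 27/4y - 2/3z + 1/2.
  leading term yz^3: subtract (1/16z^2)·r from -1/16yz^3 + 11/16yz^2 + 37/2yz - 27/4y - 2/3z + 1/2 → 11/16yz^2 + 37/2yz - 27/4y + 1/64z^4 - 27/64z^3 + 1/8z^2 - 2/3z + 1/2
  leading term yz^2: subtract (-11/16z)·r from 11/16yz^2 + 37/2yz - 27/4y + 1/64z^4 - 27/64z^3 + 1/8z^2 - 2/3z + 1/2 → 37/2yz - 27/4y + 1/64z^4 - 19/32z^3 + 305/64z^2 - 49/24z + 1/2
  leading term yz: subtract (-37/2)·r from 37/2yz - 27/4y + 1/64z^4 - 19/32z^3 + 305/64z^2 - 49/24z + 1/2 → -27/4y + 1/64z^4 - 19/32z^3 + 9/64z^2 + 737/6z - 73/2
  leading term y: subtract (27/8)·m_4 from -27/4y + 1/64z^4 - 19/32z^3 + 9/64z^2 + 737/6z - 73/2 → 1/64z^4 - 11/64z^3 - 9/2z^2 + 145/48z - 1/2
  leading term z^4: no divisor's leading term divides it; move 1/64z^4 to the remainder.
  leading term z^3: no divisor's leading term divides it; move -11/64z^3 to the remainder.
  leading term z^2: no divisor's leading term divides it; move -9/2z^2 to the remainder.
  leading term z: no divisor's leading term divides it; move 145/48z to the remainder.
  leading term 1: no divisor's leading term divides it; move -1/2 to the remainder.
  remainder 1/64z^4 - 11/64z^3 - 9/2z^2 + 145/48z - 1/2 ≠ 0; add m_5 = 1/64z^4 - 11/64z^3 - 9/2z^2 + 145/48z - 1/2 to the basis.

The other S-polynomials (S(g_1,g_2), S(g_1,r), S(g_1,m_4), S(r,m_4), S(g_1,m_5), S(g_2,m_5), S(r,m_5), S(m_4,m_5)) all reduce to 0 modulo the current basis, so we have a Gröbner basis.
Inter-reduce: drop elements whose leading term is divisible by another's, tail-reduce, and make monic.
Reduced Gröbner basis: {x + 1/16z^3 - 11/16z^2 - 18z + 73/12, y + 1/16z^3 - 11/16z^2 - 71/4z + 16/3, z^4 - 11z^3 - 288z^2 + 580/3z - 32}.
The reduced Gröbner basis of I + (p) is {x + 1/16z^3 - 11/16z^2 - 18z + 73/12, y + 1/16z^3 - 11/16z^2 - 71/4z + 16/3, z^4 - 11z^3 - 288z^2 + 580/3z - 32} ≠ {1}, a proper ideal, so the enlarged system stays consistent: p is independent of I, with normal form -yz - 1/4z^2 + 27/4z - 2.

Ideal membership is decidable via reduction modulo a Gröbner basis.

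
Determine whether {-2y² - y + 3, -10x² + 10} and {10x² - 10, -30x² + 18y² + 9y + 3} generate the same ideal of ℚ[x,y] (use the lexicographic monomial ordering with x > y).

Yes, the ideals are equal.

Since reduced Gröbner bases are canonical representatives of ideals under a given ordering, it suffices to compute and compare them.
Buchberger on the first generating set:
f_1 = -2y² - y + 3, LT = y².
f_2 = -10x² + 10, LT = x².

The S-polynomials (S(f_1,f_2)) all reduce to 0 modulo the current basis, so we have a Gröbner basis.
Inter-reduce: drop elements whose leading term is divisible by another's, tail-reduce, and make monic.
Reduced Gröbner basis: {x² - 1, y² + ½y - 3/2}.

Buchberger on the second generating set:
h_1 = 10x² - 10, LT = x².
h_2 = -30x² + 18y² + 9y + 3, LT = x².

S(h_1,h_2): lcm = x². S = ⅗y² + 3/10y - 9/10.
  leading term y²: no divisor's leading term divides it; move ⅗y² to the remainder.
  leading term y: no divisor's leading term divides it; move 3/10y to the remainder.
  leading term 1: no divisor's leading term divides it; move -9/10 to the remainder.
  remainder ⅗y² + 3/10y - 9/10 ≠ 0; add k_3 = ⅗y² + 3/10y - 9/10 to the basis.

The other S-polynomials (S(h_1,k_3), S(h_2,k_3)) all reduce to 0 modulo the current basis, so we have a Gröbner basis.
Inter-reduce: drop elements whose leading term is divisible by another's, tail-reduce, and make monic.
Reduced Gröbner basis: {x² - 1, y² + ½y - 3/2}.

These coincide, so the ideals are equal.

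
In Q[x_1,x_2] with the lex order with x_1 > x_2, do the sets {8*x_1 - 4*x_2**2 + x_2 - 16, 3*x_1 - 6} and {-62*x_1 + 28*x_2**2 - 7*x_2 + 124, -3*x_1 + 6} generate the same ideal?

Since reduced Gröbner bases are canonical representatives of ideals under a given ordering, it suffices to compute and compare them.
Buchberger on the first generating set:
f_1 = 8*x_1 - 4*x_2**2 + x_2 - 16, LT = x_1.
f_2 = 3*x_1 - 6, LT = x_1.

S(f_1,f_2): lcm = x_1. S = -1/2*x_2**2 + 1/8*x_2.
  leading term x_2**2: no divisor's leading term divides it; move -1/2*x_2**2 to the remainder.
  leading term x_2: no divisor's leading term divides it; move 1/8*x_2 to the remainder.
  remainder -1/2*x_2**2 + 1/8*x_2 ≠ 0; add g_3 = -1/2*x_2**2 + 1/8*x_2 to the basis.

S(f_1,g_3): leading monomials are coprime, so the S-polynomial reduces to 0 (Buchberger's first criterion).
S(f_2,g_3): leading monomials are coprime, so the S-polynomial reduces to 0 (Buchberger's first criterion).
Every S-polynomial of the final basis reduces to 0, so we have a Gröbner basis.
Inter-reduce: drop elements whose leading term is divisible by another's, tail-reduce, and make monic.
Reduced Gröbner basis: {x_1 - 2, x_2**2 - 1/4*x_2}.

Buchberger on the second generating set:
h_1 = -62*x_1 + 28*x_2**2 - 7*x_2 + 124, LT = x_1.
h_2 = -3*x_1 + 6, LT = x_1.

S(h_1,h_2): lcm = x_1. S = -14/31*x_2**2 + 7/62*x_2.
  leading term x_2**2: no divisor's leading term divides it; move -14/31*x_2**2 to the remainder.
  leading term x_2: no divisor's leading term divides it; move 7/62*x_2 to the remainder.
  remainder -14/31*x_2**2 + 7/62*x_2 ≠ 0; add k_3 = -14/31*x_2**2 + 7/62*x_2 to the basis.

S(h_1,k_3): leading monomials are coprime, so the S-polynomial reduces to 0 (Buchberger's first criterion).
S(h_2,k_3): leading monomials are coprime, so the S-polynomial reduces to 0 (Buchberger's first criterion).
Every S-polynomial of the final basis reduces to 0, so we have a Gröbner basis.
Inter-reduce: drop elements whose leading term is divisible by another's, tail-reduce, and make monic.
Reduced Gröbner basis: {x_1 - 2, x_2**2 - 1/4*x_2}.

Same reduced basis, so the two generating sets span the same ideal.

Yes, the ideals are equal.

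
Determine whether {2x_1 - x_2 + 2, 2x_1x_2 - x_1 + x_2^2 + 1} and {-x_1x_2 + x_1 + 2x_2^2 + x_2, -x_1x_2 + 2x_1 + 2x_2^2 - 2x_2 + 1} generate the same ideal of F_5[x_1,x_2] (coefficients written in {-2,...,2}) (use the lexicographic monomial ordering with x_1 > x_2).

Yes, the ideals are equal.

Since reduced Gröbner bases are canonical representatives of ideals under a given ordering, it suffices to compute and compare them.
Buchberger on the first generating set:
f_1 = 2x_1 - x_2 + 2, LT = x_1.
f_2 = 2x_1x_2 - x_1 + x_2^2 + 1, LT = x_1x_2.

S(f_1,f_2): lcm = x_1x_2. S = -2x_1 - x_2^2 + x_2 + 2.
  reduce S modulo (f_1, f_2):
  remainder -x_2^2 - 1 ≠ 0; add g_3 = -x_2^2 - 1 to the basis.

The other S-polynomials (S(f_1,g_3), S(f_2,g_3)) all reduce to 0 modulo the current basis, so we have a Gröbner basis.
Inter-reduce: drop elements whose leading term is divisible by another's, tail-reduce, and make monic.
Reduced Gröbner basis: {x_1 + 2x_2 + 1, x_2^2 + 1}.

Buchberger on the second generating set:
h_1 = -x_1x_2 + x_1 + 2x_2^2 + x_2, LT = x_1x_2.
h_2 = -x_1x_2 + 2x_1 + 2x_2^2 - 2x_2 + 1, LT = x_1x_2.

S(h_1,h_2): lcm = x_1x_2. S = x_1 + 2x_2 + 1.
  reduce S modulo (h_1, h_2):
  remainder x_1 + 2x_2 + 1 ≠ 0; add k_3 = x_1 + 2x_2 + 1 to the basis.

S(h_1,k_3): lcm = x_1x_2. S = -x_1 + x_2^2 - 2x_2.
  reduce S modulo (h_1, h_2, k_3):
  remainder x_2^2 + 1 ≠ 0; add k_4 = x_2^2 + 1 to the basis.

The other S-polynomials (S(h_2,k_3), S(h_1,k_4), S(h_2,k_4), S(k_3,k_4)) all reduce to 0 modulo the current basis, so we have a Gröbner basis.
Inter-reduce: drop elements whose leading term is divisible by another's, tail-reduce, and make monic.
Reduced Gröbner basis: {x_1 + 2x_2 + 1, x_2^2 + 1}.

These coincide, so the ideals are equal.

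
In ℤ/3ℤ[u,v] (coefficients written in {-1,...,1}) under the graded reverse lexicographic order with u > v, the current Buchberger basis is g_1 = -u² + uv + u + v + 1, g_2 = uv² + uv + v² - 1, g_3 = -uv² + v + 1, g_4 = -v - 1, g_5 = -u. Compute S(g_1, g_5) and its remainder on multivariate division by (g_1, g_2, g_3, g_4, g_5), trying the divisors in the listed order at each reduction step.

S(g_1, g_5) = -uv - u - v - 1; remainder on division = 0.

lcm(LM(g_1), LM(g_5)) = u².
S = (lcm/LT(g_1))·g_1 − (lcm/LT(g_5))·g_5 = -uv - u - v - 1.
Reduce S modulo (g_1, g_2, g_3, g_4, g_5) in that order:
  leading term uv: subtract (u)·g_4 from -uv - u - v - 1 → -v - 1
  leading term v: subtract (1)·g_4 from -v - 1 → 0
The remainder is 0, so this S-polynomial contributes no new basis element.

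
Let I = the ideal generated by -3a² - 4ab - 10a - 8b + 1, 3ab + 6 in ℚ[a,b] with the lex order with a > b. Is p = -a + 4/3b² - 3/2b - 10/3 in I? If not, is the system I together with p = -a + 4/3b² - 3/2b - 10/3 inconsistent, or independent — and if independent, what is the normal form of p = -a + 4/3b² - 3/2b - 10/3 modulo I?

First compute the reduced Gröbner basis of I by Buchberger's algorithm.
f_1 = -3a² - 4ab - 10a - 8b + 1, LT = a².
f_2 = 3ab + 6, LT = ab.

S(f_1,f_2): lcm = a²b. S = 4/3ab² + 10/3ab - 2a + 8/3b² - ⅓b.
  leading term ab²: subtract (4/9b)·f_2 from 4/3ab² + 10/3ab - 2a + 8/3b² - ⅓b → 10/3ab - 2a + 8/3b² - 3b
  leading term ab: subtract (10/9)·f_2 from 10/3ab - 2a + 8/3b² - 3b → -2a + 8/3b² - 3b - 20/3
  leading term a: no divisor's leading term divides it; move -2a to the remainder.
  leading term b²: no divisor's leading term divides it; move 8/3b² to the remainder.
  leading term b: no divisor's leading term divides it; move -3b to the remainder.
  leading term 1: no divisor's leading term divides it; move -20/3 to the remainder.
  remainder -2a + 8/3b² - 3b - 20/3 ≠ 0; add h_3 = -2a + 8/3b² - 3b - 20/3 to the basis.

S(f_2,h_3): lcm = ab. S = 4/3b³ - 3/2b² - 10/3b + 2.
  leading term b³: no divisor's leading term divides it; move 4/3b³ to the remainder.
  leading term b²: no divisor's leading term divides it; move -3/2b² to the remainder.
  leading term b: no divisor's leading term divides it; move -10/3b to the remainder.
  leading term 1: no divisor's leading term divides it; move 2 to the remainder.
  remainder 4/3b³ - 3/2b² - 10/3b + 2 ≠ 0; add h_4 = 4/3b³ - 3/2b² - 10/3b + 2 to the basis.

The other S-polynomials (S(f_1,h_3), S(f_1,h_4), S(f_2,h_4), S(h_3,h_4)) all reduce to 0 modulo the current basis, so we have a Gröbner basis.
Inter-reduce: drop elements whose leading term is divisible by another's, tail-reduce, and make monic.
Reduced Gröbner basis: {a - 4/3b² + 3/2b + 10/3, b³ - 9/8b² - 5/2b + 3/2}.
Label its elements g_1 = a - 4/3b² + 3/2b + 10/3, g_2 = b³ - 9/8b² - 5/2b + 3/2.

Reduce p = -a + 4/3b² - 3/2b - 10/3 modulo G:
  leading term a: subtract (-1)·g_1 from -a + 4/3b² - 3/2b - 10/3 → 0
  normal form = 0.
Since the normal form is 0, p ∈ I.

-a + 4/3b² - 3/2b - 10/3 lies in I (it reduces to 0).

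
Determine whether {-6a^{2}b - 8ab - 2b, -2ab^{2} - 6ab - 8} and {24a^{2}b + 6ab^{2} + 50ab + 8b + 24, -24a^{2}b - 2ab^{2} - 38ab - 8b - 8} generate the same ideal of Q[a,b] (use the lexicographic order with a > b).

Yes, the ideals are equal.

Two ideals are equal iff their reduced Gröbner bases coincide (the reduced basis is unique for a fixed ordering).
Buchberger on the first generating set:
f_1 = -6a^{2}b - 8ab - 2b, LT = a^{2}b.
f_2 = -2ab^{2} - 6ab - 8, LT = ab^{2}.

S(f_1,f_2): lcm = a^{2}b^{2}. S = -3a^{2}b + \tfrac{4}{3}ab^{2} - 4a + \tfrac{1}{3}b^{2}.
  reduce S modulo (f_1, f_2):
  remainder -4a + \tfrac{1}{3}b^{2} + b - \tfrac{16}{3} ≠ 0; add g_3 = -4a + \tfrac{1}{3}b^{2} + b - \tfrac{16}{3} to the basis.

S(f_2,g_3): lcm = ab^{2}. S = 3ab + \tfrac{1}{12}b^{4} + \tfrac{1}{4}b^{3} - \tfrac{4}{3}b^{2} + 4.
  reduce S modulo (f_1, f_2, g_3):
  remainder \tfrac{1}{12}b^{4} + \tfrac{1}{2}b^{3} - \tfrac{7}{12}b^{2} - 4b + 4 ≠ 0; add g_4 = \tfrac{1}{12}b^{4} + \tfrac{1}{2}b^{3} - \tfrac{7}{12}b^{2} - 4b + 4 to the basis.

The other S-polynomials (S(f_1,g_3), S(f_1,g_4), S(f_2,g_4), S(g_3,g_4)) all reduce to 0 modulo the current basis, so we have a Gröbner basis.
Inter-reduce: drop elements whose leading term is divisible by another's, tail-reduce, and make monic.
Reduced Gröbner basis: {a - \tfrac{1}{12}b^{2} - \tfrac{1}{4}b + \tfrac{4}{3}, b^{4} + 6b^{3} - 7b^{2} - 48b + 48}.

Buchberger on the second generating set:
h_1 = 24a^{2}b + 6ab^{2} + 50ab + 8b + 24, LT = a^{2}b.
h_2 = -24a^{2}b - 2ab^{2} - 38ab - 8b - 8, LT = a^{2}b.

S(h_1,h_2): lcm = a^{2}b. S = \tfrac{1}{6}ab^{2} + \tfrac{1}{2}ab + \tfrac{2}{3}.
  reduce S modulo (h_1, h_2):
  remainder \tfrac{1}{6}ab^{2} + \tfrac{1}{2}ab + \tfrac{2}{3} ≠ 0; add k_3 = \tfrac{1}{6}ab^{2} + \tfrac{1}{2}ab + \tfrac{2}{3} to the basis.

S(h_1,k_3): lcm = a^{2}b^{2}. S = -3a^{2}b + \tfrac{1}{4}ab^{3} + \tfrac{25}{12}ab^{2} - 4a + \tfrac{1}{3}b^{2} + b.
  reduce S modulo (h_1, h_2, k_3):
  remainder -4a + \tfrac{1}{3}b^{2} + b - \tfrac{16}{3} ≠ 0; add k_4 = -4a + \tfrac{1}{3}b^{2} + b - \tfrac{16}{3} to the basis.

S(k_3,k_4): lcm = ab^{2}. S = 3ab + \tfrac{1}{12}b^{4} + \tfrac{1}{4}b^{3} - \tfrac{4}{3}b^{2} + 4.
  reduce S modulo (h_1, h_2, k_3, k_4):
  remainder \tfrac{1}{12}b^{4} + \tfrac{1}{2}b^{3} - \tfrac{7}{12}b^{2} - 4b + 4 ≠ 0; add k_5 = \tfrac{1}{12}b^{4} + \tfrac{1}{2}b^{3} - \tfrac{7}{12}b^{2} - 4b + 4 to the basis.

The other S-polynomials (S(h_2,k_3), S(h_1,k_4), S(h_2,k_4), S(h_1,k_5), S(h_2,k_5), S(k_3,k_5), S(k_4,k_5)) all reduce to 0 modulo the current basis, so we have a Gröbner basis.
Inter-reduce: drop elements whose leading term is divisible by another's, tail-reduce, and make monic.
Reduced Gröbner basis: {a - \tfrac{1}{12}b^{2} - \tfrac{1}{4}b + \tfrac{4}{3}, b^{4} + 6b^{3} - 7b^{2} - 48b + 48}.

The two bases agree; hence the ideals are identical.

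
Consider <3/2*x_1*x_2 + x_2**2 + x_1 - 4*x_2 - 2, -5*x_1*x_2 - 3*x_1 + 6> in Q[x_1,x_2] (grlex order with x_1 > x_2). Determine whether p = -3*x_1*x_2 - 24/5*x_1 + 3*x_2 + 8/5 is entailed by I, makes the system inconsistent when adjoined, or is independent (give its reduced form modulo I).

First compute the reduced Gröbner basis of I by Buchberger's algorithm.
f_1 = 3/2*x_1*x_2 + x_2**2 + x_1 - 4*x_2 - 2, LT = x_1*x_2.
f_2 = -5*x_1*x_2 - 3*x_1 + 6, LT = x_1*x_2.

S(f_1,f_2): lcm = x_1*x_2. S = 2/3*x_2**2 + 1/15*x_1 - 8/3*x_2 - 2/15.
  reduce S modulo (f_1, f_2):
  remainder 2/3*x_2**2 + 1/15*x_1 - 8/3*x_2 - 2/15 ≠ 0; add h_3 = 2/3*x_2**2 + 1/15*x_1 - 8/3*x_2 - 2/15 to the basis.

S(f_1,h_3): lcm = x_1*x_2**2. S = 2/3*x_2**3 - 1/10*x_1**2 + 14/3*x_1*x_2 - 8/3*x_2**2 + 1/5*x_1 - 4/3*x_2.
  reduce S modulo (f_1, f_2, h_3):
  remainder -1/10*x_1**2 - 64/25*x_1 - 6/5*x_2 + 138/25 ≠ 0; add h_4 = -1/10*x_1**2 - 64/25*x_1 - 6/5*x_2 + 138/25 to the basis.

The other S-polynomials (S(f_2,h_3), S(f_1,h_4), S(f_2,h_4), S(h_3,h_4)) all reduce to 0 modulo the current basis, so we have a Gröbner basis.
Inter-reduce: drop elements whose leading term is divisible by another's, tail-reduce, and make monic.
Reduced Gröbner basis: {x_1**2 + 128/5*x_1 + 12*x_2 - 276/5, x_1*x_2 + 3/5*x_1 - 6/5, x_2**2 + 1/10*x_1 - 4*x_2 - 1/5}.
Label its elements g_1 = x_1**2 + 128/5*x_1 + 12*x_2 - 276/5, g_2 = x_1*x_2 + 3/5*x_1 - 6/5, g_3 = x_2**2 + 1/10*x_1 - 4*x_2 - 1/5.

Reduce p = -3*x_1*x_2 - 24/5*x_1 + 3*x_2 + 8/5 modulo G:
  leading term x_1*x_2: subtract (-3)·g_2 from -3*x_1*x_2 - 24/5*x_1 + 3*x_2 + 8/5 → -3*x_1 + 3*x_2 - 2
  leading term x_1: no divisor's leading term divides it; move -3*x_1 to the remainder.
  leading term x_2: no divisor's leading term divides it; move 3*x_2 to the remainder.
  leading term 1: no divisor's leading term divides it; move -2 to the remainder.
  normal form = -3*x_1 + 3*x_2 - 2.
The normal form is nonzero, so p ∉ I. Since p minus its normal form lies in I, I + (p) = I + (r) where r = -3*x_1 + 3*x_2 - 2; decide whether this ideal is the whole ring.
Run Buchberger on G together with r (pairs among the g_i already reduce to 0 since G is a Gröbner basis):
g_1 = x_1**2 + 128/5*x_1 + 12*x_2 - 276/5, LT = x_1**2.
g_2 = x_1*x_2 + 3/5*x_1 - 6/5, LT = x_1*x_2.
g_3 = x_2**2 + 1/10*x_1 - 4*x_2 - 1/5, LT = x_2**2.
r = -3*x_1 + 3*x_2 - 2, LT = x_1.

S(g_1,r): lcm = x_1**2. S = x_1*x_2 + 374/15*x_1 + 12*x_2 - 276/5.
  reduce S modulo (g_1, g_2, g_3, r):
  remainder 109/3*x_2 - 632/9 ≠ 0; add m_5 = 109/3*x_2 - 632/9 to the basis.

S(g_2,r): lcm = x_1*x_2. S = x_2**2 + 3/5*x_1 - 2/3*x_2 - 6/5.
  reduce S modulo (g_1, g_2, g_3, r, m_5):
  remainder 5960/981 ≠ 0; add m_6 = 5960/981 to the basis.

The other S-polynomials (S(g_1,g_2), S(g_1,g_3), S(g_2,g_3), S(g_3,r), S(g_1,m_5), S(g_2,m_5), S(g_3,m_5), S(r,m_5), S(g_1,m_6), S(g_2,m_6), S(g_3,m_6), S(r,m_6), S(m_5,m_6)) all reduce to 0 modulo the current basis, so we have a Gröbner basis.
Inter-reduce: drop elements whose leading term is divisible by another's, tail-reduce, and make monic.
Reduced Gröbner basis: {1}.
The reduced Gröbner basis of I + (p) is {1}: the ideal is the whole ring, so the enlarged system has no common solution — adjoining p is inconsistent.

Adjoining -3*x_1*x_2 - 24/5*x_1 + 3*x_2 + 8/5 makes the ideal the whole ring: the system is inconsistent.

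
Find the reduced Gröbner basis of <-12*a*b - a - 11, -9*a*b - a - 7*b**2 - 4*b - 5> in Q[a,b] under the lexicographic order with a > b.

G = {a + 28*b**2 + 16*b - 13, b**3 + 55/84*b**2 - 5/12*b - 1/14}

f_1 = -12*a*b - a - 11, LT = a*b.
f_2 = -9*a*b - a - 7*b**2 - 4*b - 5, LT = a*b.

S(f_1,f_2): lcm = a*b. S = -1/36*a - 7/9*b**2 - 4/9*b + 13/36.
  leading term a: no divisor's leading term divides it; move -1/36*a to the remainder.
  leading term b**2: no divisor's leading term divides it; move -7/9*b**2 to the remainder.
  leading term b: no divisor's leading term divides it; move -4/9*b to the remainder.
  leading term 1: no divisor's leading term divides it; move 13/36 to the remainder.
  remainder -1/36*a - 7/9*b**2 - 4/9*b + 13/36 ≠ 0; add g_3 = -1/36*a - 7/9*b**2 - 4/9*b + 13/36 to the basis.

S(f_1,g_3): lcm = a*b. S = 1/12*a - 28*b**3 - 16*b**2 + 13*b + 11/12.
  leading term a: subtract (-3)·g_3 from 1/12*a - 28*b**3 - 16*b**2 + 13*b + 11/12 → -28*b**3 - 55/3*b**2 + 35/3*b + 2
  leading term b**3: no divisor's leading term divides it; move -28*b**3 to the remainder.
  leading term b**2: no divisor's leading term divides it; move -55/3*b**2 to the remainder.
  leading term b: no divisor's leading term divides it; move 35/3*b to the remainder.
  leading term 1: no divisor's leading term divides it; move 2 to the remainder.
  remainder -28*b**3 - 55/3*b**2 + 35/3*b + 2 ≠ 0; add g_4 = -28*b**3 - 55/3*b**2 + 35/3*b + 2 to the basis.

The other S-polynomials (S(f_2,g_3), S(f_1,g_4), S(f_2,g_4), S(g_3,g_4)) all reduce to 0 modulo the current basis, so we have a Gröbner basis.
Inter-reduce: drop elements whose leading term is divisible by another's, tail-reduce, and make monic.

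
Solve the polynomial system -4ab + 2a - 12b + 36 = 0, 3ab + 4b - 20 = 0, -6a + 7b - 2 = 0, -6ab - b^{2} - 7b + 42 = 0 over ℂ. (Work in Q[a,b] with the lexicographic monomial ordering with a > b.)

{(2, 2)}

Compute a lex Gröbner basis by Buchberger's algorithm.
f_1 = -4ab + 2a - 12b + 36, LT = ab.
f_2 = 3ab + 4b - 20, LT = ab.
f_3 = -6a + 7b - 2, LT = a.
f_4 = -6ab - b^{2} - 7b + 42, LT = ab.

S(f_1,f_2): lcm = ab. S = -\tfrac{1}{2}a + \tfrac{5}{3}b - \tfrac{7}{3}.
  leading term a: subtract (\tfrac{1}{12})·f_3 from -\tfrac{1}{2}a + \tfrac{5}{3}b - \tfrac{7}{3} → \tfrac{13}{12}b - \tfrac{13}{6}
  leading term b: no divisor's leading term divides it; move \tfrac{13}{12}b to the remainder.
  leading term 1: no divisor's leading term divides it; move -\tfrac{13}{6} to the remainder.
  remainder \tfrac{13}{12}b - \tfrac{13}{6} ≠ 0; add h_5 = \tfrac{13}{12}b - \tfrac{13}{6} to the basis.

S(f_1,f_3): lcm = ab. S = -\tfrac{1}{2}a + \tfrac{7}{6}b^{2} + \tfrac{8}{3}b - 9.
  leading term a: subtract (\tfrac{1}{12})·f_3 from -\tfrac{1}{2}a + \tfrac{7}{6}b^{2} + \tfrac{8}{3}b - 9 → \tfrac{7}{6}b^{2} + \tfrac{25}{12}b - \tfrac{53}{6}
  leading term b^{2}: subtract (\tfrac{14}{13}b)·h_5 from \tfrac{7}{6}b^{2} + \tfrac{25}{12}b - \tfrac{53}{6} → \tfrac{53}{12}b - \tfrac{53}{6}
  leading term b: subtract (\tfrac{53}{13})·h_5 from \tfrac{53}{12}b - \tfrac{53}{6} → 0
  remainder 0.

S(f_1,f_4): lcm = ab. S = -\tfrac{1}{2}a - \tfrac{1}{6}b^{2} + \tfrac{11}{6}b - 2.
  leading term a: subtract (\tfrac{1}{12})·f_3 from -\tfrac{1}{2}a - \tfrac{1}{6}b^{2} + \tfrac{11}{6}b - 2 → -\tfrac{1}{6}b^{2} + \tfrac{5}{4}b - \tfrac{11}{6}
  leading term b^{2}: subtract (-\tfrac{2}{13}b)·h_5 from -\tfrac{1}{6}b^{2} + \tfrac{5}{4}b - \tfrac{11}{6} → \tfrac{11}{12}b - \tfrac{11}{6}
  leading term b: subtract (\tfrac{11}{13})·h_5 from \tfrac{11}{12}b - \tfrac{11}{6} → 0
  remainder 0.

S(f_2,f_3): lcm = ab. S = \tfrac{7}{6}b^{2} + b - \tfrac{20}{3}.
  leading term b^{2}: subtract (\tfrac{14}{13}b)·h_5 from \tfrac{7}{6}b^{2} + b - \tfrac{20}{3} → \tfrac{10}{3}b - \tfrac{20}{3}
  leading term b: subtract (\tfrac{40}{13})·h_5 from \tfrac{10}{3}b - \tfrac{20}{3} → 0
  remainder 0.

S(f_2,f_4): lcm = ab. S = -\tfrac{1}{6}b^{2} + \tfrac{1}{6}b + \tfrac{1}{3}.
  leading term b^{2}: subtract (-\tfrac{2}{13}b)·h_5 from -\tfrac{1}{6}b^{2} + \tfrac{1}{6}b + \tfrac{1}{3} → -\tfrac{1}{6}b + \tfrac{1}{3}
  leading term b: subtract (-\tfrac{2}{13})·h_5 from -\tfrac{1}{6}b + \tfrac{1}{3} → 0
  remainder 0.

S(f_3,f_4): lcm = ab. S = -\tfrac{4}{3}b^{2} - \tfrac{5}{6}b + 7.
  leading term b^{2}: subtract (-\tfrac{16}{13}b)·h_5 from -\tfrac{4}{3}b^{2} - \tfrac{5}{6}b + 7 → -\tfrac{7}{2}b + 7
  leading term b: subtract (-\tfrac{42}{13})·h_5 from -\tfrac{7}{2}b + 7 → 0
  remainder 0.

S(f_1,h_5): lcm = ab. S = \tfrac{3}{2}a + 3b - 9.
  leading term a: subtract (-\tfrac{1}{4})·f_3 from \tfrac{3}{2}a + 3b - 9 → \tfrac{19}{4}b - \tfrac{19}{2}
  leading term b: subtract (\tfrac{57}{13})·h_5 from \tfrac{19}{4}b - \tfrac{19}{2} → 0
  remainder 0.

S(f_2,h_5): lcm = ab. S = 2a + \tfrac{4}{3}b - \tfrac{20}{3}.
  leading term a: subtract (-\tfrac{1}{3})·f_3 from 2a + \tfrac{4}{3}b - \tfrac{20}{3} → \tfrac{11}{3}b - \tfrac{22}{3}
  leading term b: subtract (\tfrac{44}{13})·h_5 from \tfrac{11}{3}b - \tfrac{22}{3} → 0
  remainder 0.

S(f_3,h_5): leading monomials are coprime, so the S-polynomial reduces to 0 (Buchberger's first criterion).
S(f_4,h_5): lcm = ab. S = 2a + \tfrac{1}{6}b^{2} + \tfrac{7}{6}b - 7.
  leading term a: subtract (-\tfrac{1}{3})·f_3 from 2a + \tfrac{1}{6}b^{2} + \tfrac{7}{6}b - 7 → \tfrac{1}{6}b^{2} + \tfrac{7}{2}b - \tfrac{23}{3}
  leading term b^{2}: subtract (\tfrac{2}{13}b)·h_5 from \tfrac{1}{6}b^{2} + \tfrac{7}{2}b - \tfrac{23}{3} → \tfrac{23}{6}b - \tfrac{23}{3}
  leading term b: subtract (\tfrac{46}{13})·h_5 from \tfrac{23}{6}b - \tfrac{23}{3} → 0
  remainder 0.

Every S-polynomial of the final basis reduces to 0, so we have a Gröbner basis.
Inter-reduce: drop elements whose leading term is divisible by another's, tail-reduce, and make monic.
Reduced Gröbner basis: {a - 2, b - 2}.

A lex Gröbner basis eliminates variables successively. Here b - 2 depends only on b, with roots {2}; lifting each root through the earlier basis elements recovers the full solutions.
  b = 2: the earlier basis element becomes a - 2 = 0, giving a = 2 — point (2, 2).
Each listed point satisfies every original equation (direct substitution).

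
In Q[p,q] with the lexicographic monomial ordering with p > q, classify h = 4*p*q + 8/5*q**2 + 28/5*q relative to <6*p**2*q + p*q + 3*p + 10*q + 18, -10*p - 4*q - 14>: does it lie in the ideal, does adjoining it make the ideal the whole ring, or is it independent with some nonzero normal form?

4*p*q + 8/5*q**2 + 28/5*q lies in I (it reduces to 0).

First compute the reduced Gröbner basis of I by Buchberger's algorithm.
f_1 = 6*p**2*q + p*q + 3*p + 10*q + 18, LT = p**2*q.
f_2 = -10*p - 4*q - 14, LT = p.

S(f_1,f_2): lcm = p**2*q. S = -2/5*p*q**2 - 37/30*p*q + 1/2*p + 5/3*q + 3.
  leading term p*q**2: subtract (1/25*q**2)·f_2 from -2/5*p*q**2 - 37/30*p*q + 1/2*p + 5/3*q + 3 → -37/30*p*q + 1/2*p + 4/25*q**3 + 14/25*q**2 + 5/3*q + 3
  leading term p*q: subtract (37/300*q)·f_2 from -37/30*p*q + 1/2*p + 4/25*q**3 + 14/25*q**2 + 5/3*q + 3 → 1/2*p + 4/25*q**3 + 79/75*q**2 + 509/150*q + 3
  leading term p: subtract (-1/20)·f_2 from 1/2*p + 4/25*q**3 + 79/75*q**2 + 509/150*q + 3 → 4/25*q**3 + 79/75*q**2 + 479/150*q + 23/10
  leading term q**3: no divisor's leading term divides it; move 4/25*q**3 to the remainder.
  leading term q**2: no divisor's leading term divides it; move 79/75*q**2 to the remainder.
  leading term q: no divisor's leading term divides it; move 479/150*q to the remainder.
  leading term 1: no divisor's leading term divides it; move 23/10 to the remainder.
  remainder 4/25*q**3 + 79/75*q**2 + 479/150*q + 23/10 ≠ 0; add k_3 = 4/25*q**3 + 79/75*q**2 + 479/150*q + 23/10 to the basis.

The other S-polynomials (S(f_1,k_3), S(f_2,k_3)) all reduce to 0 modulo the current basis, so we have a Gröbner basis.
Inter-reduce: drop elements whose leading term is divisible by another's, tail-reduce, and make monic.
Reduced Gröbner basis: {p + 2/5*q + 7/5, q**3 + 79/12*q**2 + 479/24*q + 115/8}.
Label its elements g_1 = p + 2/5*q + 7/5, g_2 = q**3 + 79/12*q**2 + 479/24*q + 115/8.

Reduce h = 4*p*q + 8/5*q**2 + 28/5*q modulo G:
  leading term p*q: subtract (4*q)·g_1 from 4*p*q + 8/5*q**2 + 28/5*q → 0
  normal form = 0.
Since the normal form is 0, h ∈ I.

Ideal membership is decidable via reduction modulo a Gröbner basis.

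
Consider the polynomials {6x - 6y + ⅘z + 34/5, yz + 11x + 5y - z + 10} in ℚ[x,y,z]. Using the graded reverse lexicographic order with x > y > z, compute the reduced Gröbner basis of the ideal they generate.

G = {yz + 16y - 37/15z - 37/15, x - y + 2/15z + 17/15}

This is the nonlinear analogue of row-reducing a linear system.

f_1 = 6x - 6y + ⅘z + 34/5, LT = x.
f_2 = yz + 11x + 5y - z + 10, LT = yz.

S(f_1,f_2): leading monomials are coprime, so the S-polynomial reduces to 0 (Buchberger's first criterion).
Every S-polynomial of the final basis reduces to 0, so we have a Gröbner basis.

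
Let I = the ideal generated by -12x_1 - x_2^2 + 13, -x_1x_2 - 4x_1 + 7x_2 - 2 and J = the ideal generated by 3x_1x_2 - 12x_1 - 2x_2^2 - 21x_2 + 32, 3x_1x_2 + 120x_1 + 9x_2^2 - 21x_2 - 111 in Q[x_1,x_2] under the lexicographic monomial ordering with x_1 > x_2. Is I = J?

Yes, the ideals are equal.

Two ideals are equal iff their reduced Gröbner bases coincide (the reduced basis is unique for a fixed ordering).
Buchberger on the first generating set:
f_1 = -12x_1 - x_2^2 + 13, LT = x_1.
f_2 = -x_1x_2 - 4x_1 + 7x_2 - 2, LT = x_1x_2.

S(f_1,f_2): lcm = x_1x_2. S = -4x_1 + 1/12x_2^3 + 71/12x_2 - 2.
  reduce S modulo (f_1, f_2):
  remainder 1/12x_2^3 + 1/3x_2^2 + 71/12x_2 - 19/3 ≠ 0; add g_3 = 1/12x_2^3 + 1/3x_2^2 + 71/12x_2 - 19/3 to the basis.

The other S-polynomials (S(f_1,g_3), S(f_2,g_3)) all reduce to 0 modulo the current basis, so we have a Gröbner basis.
Inter-reduce: drop elements whose leading term is divisible by another's, tail-reduce, and make monic.
Reduced Gröbner basis: {x_1 + 1/12x_2^2 - 13/12, x_2^3 + 4x_2^2 + 71x_2 - 76}.

Buchberger on the second generating set:
h_1 = 3x_1x_2 - 12x_1 - 2x_2^2 - 21x_2 + 32, LT = x_1x_2.
h_2 = 3x_1x_2 + 120x_1 + 9x_2^2 - 21x_2 - 111, LT = x_1x_2.

S(h_1,h_2): lcm = x_1x_2. S = -44x_1 - 11/3x_2^2 + 143/3.
  reduce S modulo (h_1, h_2):
  remainder -44x_1 - 11/3x_2^2 + 143/3 ≠ 0; add k_3 = -44x_1 - 11/3x_2^2 + 143/3 to the basis.

S(h_1,k_3): lcm = x_1x_2. S = -4x_1 - 1/12x_2^3 - 2/3x_2^2 - 71/12x_2 + 32/3.
  reduce S modulo (h_1, h_2, k_3):
  remainder -1/12x_2^3 - 1/3x_2^2 - 71/12x_2 + 19/3 ≠ 0; add k_4 = -1/12x_2^3 - 1/3x_2^2 - 71/12x_2 + 19/3 to the basis.

The other S-polynomials (S(h_2,k_3), S(h_1,k_4), S(h_2,k_4), S(k_3,k_4)) all reduce to 0 modulo the current basis, so we have a Gröbner basis.
Inter-reduce: drop elements whose leading term is divisible by another's, tail-reduce, and make monic.
Reduced Gröbner basis: {x_1 + 1/12x_2^2 - 13/12, x_2^3 + 4x_2^2 + 71x_2 - 76}.

Same reduced basis, so the two generating sets span the same ideal.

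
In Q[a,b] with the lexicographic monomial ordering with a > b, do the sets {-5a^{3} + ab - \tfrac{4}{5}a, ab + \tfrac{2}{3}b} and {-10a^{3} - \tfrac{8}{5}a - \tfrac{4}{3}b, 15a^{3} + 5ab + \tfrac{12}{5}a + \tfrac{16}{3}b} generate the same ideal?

Equality of ideals is decidable: compute both reduced Gröbner bases (unique for the ordering) and check whether they agree.
Buchberger on the first generating set:
f_1 = -5a^{3} + ab - \tfrac{4}{5}a, LT = a^{3}.
f_2 = ab + \tfrac{2}{3}b, LT = ab.

S(f_1,f_2): lcm = a^{3}b. S = -\tfrac{2}{3}a^{2}b - \tfrac{1}{5}ab^{2} + \tfrac{4}{25}ab.
  leading term a^{2}b: subtract (-\tfrac{2}{3}a)·f_2 from -\tfrac{2}{3}a^{2}b - \tfrac{1}{5}ab^{2} + \tfrac{4}{25}ab → -\tfrac{1}{5}ab^{2} + \tfrac{136}{225}ab
  leading term ab^{2}: subtract (-\tfrac{1}{5}b)·f_2 from -\tfrac{1}{5}ab^{2} + \tfrac{136}{225}ab → \tfrac{136}{225}ab + \tfrac{2}{15}b^{2}
  leading term ab: subtract (\tfrac{136}{225})·f_2 from \tfrac{136}{225}ab + \tfrac{2}{15}b^{2} → \tfrac{2}{15}b^{2} - \tfrac{272}{675}b
  leading term b^{2}: no divisor's leading term divides it; move \tfrac{2}{15}b^{2} to the remainder.
  leading term b: no divisor's leading term divides it; move -\tfrac{272}{675}b to the remainder.
  remainder \tfrac{2}{15}b^{2} - \tfrac{272}{675}b ≠ 0; add g_3 = \tfrac{2}{15}b^{2} - \tfrac{272}{675}b to the basis.

S(f_1,g_3): leading monomials are coprime, so the S-polynomial reduces to 0 (Buchberger's first criterion).
S(f_2,g_3): lcm = ab^{2}. S = \tfrac{136}{45}ab + \tfrac{2}{3}b^{2}.
  leading term ab: subtract (\tfrac{136}{45})·f_2 from \tfrac{136}{45}ab + \tfrac{2}{3}b^{2} → \tfrac{2}{3}b^{2} - \tfrac{272}{135}b
  leading term b^{2}: subtract (5)·g_3 from \tfrac{2}{3}b^{2} - \tfrac{272}{135}b → 0
  remainder 0.

Every S-polynomial of the final basis reduces to 0, so we have a Gröbner basis.
Inter-reduce: drop elements whose leading term is divisible by another's, tail-reduce, and make monic.
Reduced Gröbner basis: {a^{3} + \tfrac{4}{25}a + \tfrac{2}{15}b, ab + \tfrac{2}{3}b, b^{2} - \tfrac{136}{45}b}.

Buchberger on the second generating set:
h_1 = -10a^{3} - \tfrac{8}{5}a - \tfrac{4}{3}b, LT = a^{3}.
h_2 = 15a^{3} + 5ab + \tfrac{12}{5}a + \tfrac{16}{3}b, LT = a^{3}.

S(h_1,h_2): lcm = a^{3}. S = -\tfrac{1}{3}ab - \tfrac{2}{9}b.
  leading term ab: no divisor's leading term divides it; move -\tfrac{1}{3}ab to the remainder.
  leading term b: no divisor's leading term divides it; move -\tfrac{2}{9}b to the remainder.
  remainder -\tfrac{1}{3}ab - \tfrac{2}{9}b ≠ 0; add k_3 = -\tfrac{1}{3}ab - \tfrac{2}{9}b to the basis.

S(h_1,k_3): lcm = a^{3}b. S = -\tfrac{2}{3}a^{2}b + \tfrac{4}{25}ab + \tfrac{2}{15}b^{2}.
  leading term a^{2}b: subtract (2a)·k_3 from -\tfrac{2}{3}a^{2}b + \tfrac{4}{25}ab + \tfrac{2}{15}b^{2} → \tfrac{136}{225}ab + \tfrac{2}{15}b^{2}
  leading term ab: subtract (-\tfrac{136}{75})·k_3 from \tfrac{136}{225}ab + \tfrac{2}{15}b^{2} → \tfrac{2}{15}b^{2} - \tfrac{272}{675}b
  leading term b^{2}: no divisor's leading term divides it; move \tfrac{2}{15}b^{2} to the remainder.
  leading term b: no divisor's leading term divides it; move -\tfrac{272}{675}b to the remainder.
  remainder \tfrac{2}{15}b^{2} - \tfrac{272}{675}b ≠ 0; add k_4 = \tfrac{2}{15}b^{2} - \tfrac{272}{675}b to the basis.

S(h_2,k_3): lcm = a^{3}b. S = -\tfrac{2}{3}a^{2}b + \tfrac{1}{3}ab^{2} + \tfrac{4}{25}ab + \tfrac{16}{45}b^{2}.
  leading term a^{2}b: subtract (2a)·k_3 from -\tfrac{2}{3}a^{2}b + \tfrac{1}{3}ab^{2} + \tfrac{4}{25}ab + \tfrac{16}{45}b^{2} → \tfrac{1}{3}ab^{2} + \tfrac{136}{225}ab + \tfrac{16}{45}b^{2}
  leading term ab^{2}: subtract (-b)·k_3 from \tfrac{1}{3}ab^{2} + \tfrac{136}{225}ab + \tfrac{16}{45}b^{2} → \tfrac{136}{225}ab + \tfrac{2}{15}b^{2}
  leading term ab: subtract (-\tfrac{136}{75})·k_3 from \tfrac{136}{225}ab + \tfrac{2}{15}b^{2} → \tfrac{2}{15}b^{2} - \tfrac{272}{675}b
  leading term b^{2}: subtract (1)·k_4 from \tfrac{2}{15}b^{2} - \tfrac{272}{675}b → 0
  remainder 0.

S(h_1,k_4): leading monomials are coprime, so the S-polynomial reduces to 0 (Buchberger's first criterion).
S(h_2,k_4): leading monomials are coprime, so the S-polynomial reduces to 0 (Buchberger's first criterion).
S(k_3,k_4): lcm = ab^{2}. S = \tfrac{136}{45}ab + \tfrac{2}{3}b^{2}.
  leading term ab: subtract (-\tfrac{136}{15})·k_3 from \tfrac{136}{45}ab + \tfrac{2}{3}b^{2} → \tfrac{2}{3}b^{2} - \tfrac{272}{135}b
  leading term b^{2}: subtract (5)·k_4 from \tfrac{2}{3}b^{2} - \tfrac{272}{135}b → 0
  remainder 0.

Every S-polynomial of the final basis reduces to 0, so we have a Gröbner basis.
Inter-reduce: drop elements whose leading term is divisible by another's, tail-reduce, and make monic.
Reduced Gröbner basis: {a^{3} + \tfrac{4}{25}a + \tfrac{2}{15}b, ab + \tfrac{2}{3}b, b^{2} - \tfrac{136}{45}b}.

These coincide, so the ideals are equal.

Yes, the ideals are equal.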